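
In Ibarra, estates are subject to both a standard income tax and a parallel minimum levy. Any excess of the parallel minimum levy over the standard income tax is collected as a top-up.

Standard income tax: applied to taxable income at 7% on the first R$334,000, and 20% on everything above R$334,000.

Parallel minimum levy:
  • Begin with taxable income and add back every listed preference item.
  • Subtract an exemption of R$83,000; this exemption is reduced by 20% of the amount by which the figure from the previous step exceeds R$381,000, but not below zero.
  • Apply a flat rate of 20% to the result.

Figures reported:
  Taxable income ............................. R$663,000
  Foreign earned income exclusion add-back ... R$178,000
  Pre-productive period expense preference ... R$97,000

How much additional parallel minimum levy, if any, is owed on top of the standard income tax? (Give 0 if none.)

Standard income tax:
  R$334,000 × 7% = R$23,380
  R$329,000 × 20% = R$65,800
  → R$89,180

Parallel minimum levy:
  Adjusted income: R$663,000 + R$178,000 + R$97,000 = R$938,000
  Exemption: 20% × (R$938,000 − R$381,000) = R$111,400 ≥ R$83,000, so the exemption is fully phased out
  Base: R$938,000 − R$0 = R$938,000
  R$938,000 × 20% = R$187,600

Excess of parallel minimum levy over standard income tax: R$187,600 − R$89,180 = R$98,420.

R$98,420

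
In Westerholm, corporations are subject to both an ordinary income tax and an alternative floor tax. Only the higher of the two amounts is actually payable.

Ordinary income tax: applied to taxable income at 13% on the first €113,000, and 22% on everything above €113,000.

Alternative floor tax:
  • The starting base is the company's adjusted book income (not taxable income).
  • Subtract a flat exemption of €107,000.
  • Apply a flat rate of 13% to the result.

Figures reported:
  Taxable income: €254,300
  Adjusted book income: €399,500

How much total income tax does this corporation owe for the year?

€45,776

Ordinary income tax:
  €113,000 × 13% = €14,690
  €141,300 × 22% = €31,086
  → €45,776

Alternative floor tax:
  Base (adjusted book income): €399,500
  Less exemption €107,000 → base €292,500
  €292,500 × 13% = €38,025

€45,776 > €38,025, so the ordinary income tax governs.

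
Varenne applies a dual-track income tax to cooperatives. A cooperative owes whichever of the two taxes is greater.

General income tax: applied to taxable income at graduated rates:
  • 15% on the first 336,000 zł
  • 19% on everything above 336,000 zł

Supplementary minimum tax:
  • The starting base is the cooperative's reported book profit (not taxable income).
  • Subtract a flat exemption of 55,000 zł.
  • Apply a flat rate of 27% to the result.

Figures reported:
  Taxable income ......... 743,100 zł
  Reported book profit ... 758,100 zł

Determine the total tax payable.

Supplementary minimum tax:
  Base (reported book profit): 758,100 zł
  Less exemption 55,000 zł → base 703,100 zł
  703,100 zł × 27% = 189,837 zł

General income tax:
  336,000 zł × 15% = 50,400 zł
  407,100 zł × 19% = 77,349 zł
  → 127,749 zł

189,837 zł > 127,749 zł, so the supplementary minimum tax is the binding amount.

189,837 zł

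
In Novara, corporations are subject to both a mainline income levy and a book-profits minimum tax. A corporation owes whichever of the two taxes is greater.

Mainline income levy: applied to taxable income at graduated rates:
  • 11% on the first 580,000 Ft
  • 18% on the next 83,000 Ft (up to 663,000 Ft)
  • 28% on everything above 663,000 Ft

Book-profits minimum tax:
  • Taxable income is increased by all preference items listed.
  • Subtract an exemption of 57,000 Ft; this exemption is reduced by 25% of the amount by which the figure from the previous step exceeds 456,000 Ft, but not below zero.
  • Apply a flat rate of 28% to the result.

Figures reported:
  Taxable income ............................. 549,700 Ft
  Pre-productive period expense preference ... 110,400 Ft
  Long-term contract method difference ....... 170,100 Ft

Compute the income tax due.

232,456 Ft

Book-profits minimum tax:
  Adjusted income: 549,700 Ft + 110,400 Ft + 170,100 Ft = 830,200 Ft
  Exemption: 25% × (830,200 Ft − 456,000 Ft) = 93,550 Ft ≥ 57,000 Ft, so the exemption is fully phased out
  Base: 830,200 Ft − 0 Ft = 830,200 Ft
  830,200 Ft × 28% = 232,456 Ft

Mainline income levy:
  549,700 Ft × 11% = 60,467 Ft

232,456 Ft > 60,467 Ft, so the book-profits minimum tax is the binding amount.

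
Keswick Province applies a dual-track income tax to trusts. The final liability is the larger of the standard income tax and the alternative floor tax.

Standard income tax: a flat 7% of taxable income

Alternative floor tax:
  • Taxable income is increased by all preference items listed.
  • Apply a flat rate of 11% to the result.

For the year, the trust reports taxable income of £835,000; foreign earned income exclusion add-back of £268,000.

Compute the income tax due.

Alternative floor tax:
  Adjusted income: £835,000 + £268,000 = £1,103,000
  £1,103,000 × 11% = £121,330

Standard income tax:
  £835,000 × 7% = £58,450

£121,330 > £58,450, so the alternative floor tax is the binding amount.

£121,330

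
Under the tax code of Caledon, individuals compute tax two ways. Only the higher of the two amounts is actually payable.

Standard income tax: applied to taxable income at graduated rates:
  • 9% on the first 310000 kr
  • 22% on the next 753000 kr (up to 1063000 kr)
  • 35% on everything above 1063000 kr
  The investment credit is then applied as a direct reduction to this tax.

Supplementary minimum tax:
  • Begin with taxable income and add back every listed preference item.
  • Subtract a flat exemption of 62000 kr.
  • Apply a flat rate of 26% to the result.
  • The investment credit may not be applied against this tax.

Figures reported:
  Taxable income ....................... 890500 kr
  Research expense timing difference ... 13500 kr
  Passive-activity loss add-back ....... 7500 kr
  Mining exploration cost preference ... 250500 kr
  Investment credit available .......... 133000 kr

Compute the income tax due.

Supplementary minimum tax:
  Adjusted income: 890500 kr + 13500 kr + 7500 kr + 250500 kr = 1162000 kr
  Less exemption 62000 kr → base 1100000 kr
  1100000 kr × 26% = 286000 kr

Standard income tax:
  310000 kr × 9% = 27900 kr
  580500 kr × 22% = 127710 kr
  → 155610 kr
  Less investment credit 133000 kr → 22610 kr

286000 kr > 22610 kr, so the supplementary minimum tax is the binding amount.

286000 kr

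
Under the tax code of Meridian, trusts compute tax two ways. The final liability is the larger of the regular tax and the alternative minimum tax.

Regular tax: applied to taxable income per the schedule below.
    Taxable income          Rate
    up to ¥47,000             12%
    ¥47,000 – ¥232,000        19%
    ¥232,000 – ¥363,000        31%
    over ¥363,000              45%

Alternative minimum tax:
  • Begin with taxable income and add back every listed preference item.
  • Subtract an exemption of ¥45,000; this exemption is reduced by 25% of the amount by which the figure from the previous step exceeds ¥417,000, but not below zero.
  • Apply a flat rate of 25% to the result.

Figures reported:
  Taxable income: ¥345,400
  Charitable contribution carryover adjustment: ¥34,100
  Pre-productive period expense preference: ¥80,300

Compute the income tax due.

Regular tax:
  ¥47,000 × 12% = ¥5,640
  ¥185,000 × 19% = ¥35,150
  ¥113,400 × 31% = ¥35,154
  → ¥75,944

Alternative minimum tax:
  Adjusted income: ¥345,400 + ¥34,100 + ¥80,300 = ¥459,800
  Exemption: ¥45,000 − 25% × (¥459,800 − ¥417,000) = ¥45,000 − ¥10,700 = ¥34,300
  Base: ¥459,800 − ¥34,300 = ¥425,500
  ¥425,500 × 25% = ¥106,375

¥106,375 > ¥75,944, so the alternative minimum tax is the binding amount.

¥106,375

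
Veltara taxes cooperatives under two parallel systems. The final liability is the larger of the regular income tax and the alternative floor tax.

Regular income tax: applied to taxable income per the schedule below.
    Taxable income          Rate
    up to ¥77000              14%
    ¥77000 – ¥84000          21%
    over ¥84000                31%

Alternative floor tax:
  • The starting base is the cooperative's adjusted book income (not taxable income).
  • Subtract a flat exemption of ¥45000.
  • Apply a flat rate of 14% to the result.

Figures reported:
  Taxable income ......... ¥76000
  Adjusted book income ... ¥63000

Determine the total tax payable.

Alternative floor tax:
  Base (adjusted book income): ¥63000
  Less exemption ¥45000 → base ¥18000
  ¥18000 × 14% = ¥2520

Regular income tax:
  ¥76000 × 14% = ¥10640

¥10640 > ¥2520, so the regular income tax governs.

¥10640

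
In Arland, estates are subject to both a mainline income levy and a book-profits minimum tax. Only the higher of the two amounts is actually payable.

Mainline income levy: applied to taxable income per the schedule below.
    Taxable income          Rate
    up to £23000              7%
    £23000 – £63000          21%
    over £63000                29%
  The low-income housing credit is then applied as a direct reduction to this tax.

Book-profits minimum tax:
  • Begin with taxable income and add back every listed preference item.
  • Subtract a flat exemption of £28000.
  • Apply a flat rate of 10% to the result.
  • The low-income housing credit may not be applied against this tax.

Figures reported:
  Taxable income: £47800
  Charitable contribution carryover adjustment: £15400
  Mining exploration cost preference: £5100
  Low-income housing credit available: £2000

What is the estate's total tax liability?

Mainline income levy:
  £23000 × 7% = £1610
  £24800 × 21% = £5208
  → £6818
  Less low-income housing credit £2000 → £4818

Book-profits minimum tax:
  Adjusted income: £47800 + £15400 + £5100 = £68300
  Less exemption £28000 → base £40300
  £40300 × 10% = £4030

£4818 > £4030, so the mainline income levy governs.

£4818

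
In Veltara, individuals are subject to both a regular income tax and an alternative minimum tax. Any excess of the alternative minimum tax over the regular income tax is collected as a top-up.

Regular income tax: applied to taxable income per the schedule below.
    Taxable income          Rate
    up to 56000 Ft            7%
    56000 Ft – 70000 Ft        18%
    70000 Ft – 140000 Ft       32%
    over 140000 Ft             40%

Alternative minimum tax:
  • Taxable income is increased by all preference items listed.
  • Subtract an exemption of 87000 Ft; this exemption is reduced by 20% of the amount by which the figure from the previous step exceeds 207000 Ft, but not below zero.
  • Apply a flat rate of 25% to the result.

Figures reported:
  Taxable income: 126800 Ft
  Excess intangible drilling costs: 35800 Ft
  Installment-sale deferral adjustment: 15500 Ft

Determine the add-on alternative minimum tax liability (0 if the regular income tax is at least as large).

0 Ft

Regular income tax:
  56000 Ft × 7% = 3920 Ft
  14000 Ft × 18% = 2520 Ft
  56800 Ft × 32% = 18176 Ft
  → 24616 Ft

Alternative minimum tax:
  Adjusted income: 126800 Ft + 35800 Ft + 15500 Ft = 178100 Ft
  Exemption: 178100 Ft ≤ 207000 Ft, so full 87000 Ft applies
  Base: 178100 Ft − 87000 Ft = 91100 Ft
  91100 Ft × 25% = 22775 Ft

22775 Ft ≤ 24616 Ft, so no add-on is due.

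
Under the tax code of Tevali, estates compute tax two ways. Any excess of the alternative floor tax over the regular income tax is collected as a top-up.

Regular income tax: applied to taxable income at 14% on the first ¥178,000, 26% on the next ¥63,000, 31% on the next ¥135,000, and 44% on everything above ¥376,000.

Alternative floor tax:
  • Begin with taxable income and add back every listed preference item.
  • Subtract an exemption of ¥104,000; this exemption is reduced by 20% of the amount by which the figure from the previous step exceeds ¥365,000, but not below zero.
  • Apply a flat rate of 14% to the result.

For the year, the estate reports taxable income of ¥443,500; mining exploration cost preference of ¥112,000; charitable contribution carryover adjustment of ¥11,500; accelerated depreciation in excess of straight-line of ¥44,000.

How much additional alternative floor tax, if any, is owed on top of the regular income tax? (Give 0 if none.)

Regular income tax:
  ¥178,000 × 14% = ¥24,920
  ¥63,000 × 26% = ¥16,380
  ¥135,000 × 31% = ¥41,850
  ¥67,500 × 44% = ¥29,700
  → ¥112,850

Alternative floor tax:
  Adjusted income: ¥443,500 + ¥112,000 + ¥11,500 + ¥44,000 = ¥611,000
  Exemption: ¥104,000 − 20% × (¥611,000 − ¥365,000) = ¥104,000 − ¥49,200 = ¥54,800
  Base: ¥611,000 − ¥54,800 = ¥556,200
  ¥556,200 × 14% = ¥77,868

¥77,868 ≤ ¥112,850, so no add-on is due.

¥0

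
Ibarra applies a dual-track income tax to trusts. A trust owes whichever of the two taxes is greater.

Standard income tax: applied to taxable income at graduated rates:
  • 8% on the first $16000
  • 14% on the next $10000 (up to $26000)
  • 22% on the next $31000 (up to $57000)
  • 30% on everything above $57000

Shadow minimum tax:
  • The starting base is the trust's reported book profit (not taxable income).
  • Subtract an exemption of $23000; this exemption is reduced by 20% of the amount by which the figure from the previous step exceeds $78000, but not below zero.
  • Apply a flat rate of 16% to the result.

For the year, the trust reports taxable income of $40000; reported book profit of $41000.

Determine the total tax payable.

Standard income tax:
  $16000 × 8% = $1280
  $10000 × 14% = $1400
  $14000 × 22% = $3080
  → $5760

Shadow minimum tax:
  Base (reported book profit): $41000
  Exemption: $41000 ≤ $78000, so full $23000 applies
  Base: $41000 − $23000 = $18000
  $18000 × 16% = $2880

$5760 > $2880, so the standard income tax governs.

$5760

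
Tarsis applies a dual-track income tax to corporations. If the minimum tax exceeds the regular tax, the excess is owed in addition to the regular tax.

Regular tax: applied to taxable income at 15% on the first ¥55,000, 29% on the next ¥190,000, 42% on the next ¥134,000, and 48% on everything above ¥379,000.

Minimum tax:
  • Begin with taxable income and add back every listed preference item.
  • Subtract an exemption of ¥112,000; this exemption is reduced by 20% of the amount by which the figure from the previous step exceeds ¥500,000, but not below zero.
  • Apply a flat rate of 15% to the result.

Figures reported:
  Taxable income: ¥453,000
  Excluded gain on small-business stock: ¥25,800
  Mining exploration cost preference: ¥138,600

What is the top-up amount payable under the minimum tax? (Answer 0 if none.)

¥0

Regular tax:
  ¥55,000 × 15% = ¥8,250
  ¥190,000 × 29% = ¥55,100
  ¥134,000 × 42% = ¥56,280
  ¥74,000 × 48% = ¥35,520
  → ¥155,150

Minimum tax:
  Adjusted income: ¥453,000 + ¥25,800 + ¥138,600 = ¥617,400
  Exemption: ¥112,000 − 20% × (¥617,400 − ¥500,000) = ¥112,000 − ¥23,480 = ¥88,520
  Base: ¥617,400 − ¥88,520 = ¥528,880
  ¥528,880 × 15% = ¥79,332

¥79,332 ≤ ¥155,150, so no add-on is due.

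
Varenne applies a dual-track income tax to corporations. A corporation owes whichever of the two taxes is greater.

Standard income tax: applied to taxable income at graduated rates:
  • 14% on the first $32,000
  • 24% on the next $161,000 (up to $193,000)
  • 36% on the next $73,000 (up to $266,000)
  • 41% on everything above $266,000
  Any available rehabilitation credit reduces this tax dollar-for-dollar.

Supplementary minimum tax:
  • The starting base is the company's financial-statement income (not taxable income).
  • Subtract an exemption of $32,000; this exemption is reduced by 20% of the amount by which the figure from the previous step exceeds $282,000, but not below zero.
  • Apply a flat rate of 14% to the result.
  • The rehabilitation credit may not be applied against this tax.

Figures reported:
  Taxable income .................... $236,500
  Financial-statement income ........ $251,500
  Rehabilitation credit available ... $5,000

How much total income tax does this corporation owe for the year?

Standard income tax:
  $32,000 × 14% = $4,480
  $161,000 × 24% = $38,640
  $43,500 × 36% = $15,660
  → $58,780
  Less rehabilitation credit $5,000 → $53,780

Supplementary minimum tax:
  Base (financial-statement income): $251,500
  Exemption: $251,500 ≤ $282,000, so full $32,000 applies
  Base: $251,500 − $32,000 = $219,500
  $219,500 × 14% = $30,730

$53,780 > $30,730, so the standard income tax governs.

$53,780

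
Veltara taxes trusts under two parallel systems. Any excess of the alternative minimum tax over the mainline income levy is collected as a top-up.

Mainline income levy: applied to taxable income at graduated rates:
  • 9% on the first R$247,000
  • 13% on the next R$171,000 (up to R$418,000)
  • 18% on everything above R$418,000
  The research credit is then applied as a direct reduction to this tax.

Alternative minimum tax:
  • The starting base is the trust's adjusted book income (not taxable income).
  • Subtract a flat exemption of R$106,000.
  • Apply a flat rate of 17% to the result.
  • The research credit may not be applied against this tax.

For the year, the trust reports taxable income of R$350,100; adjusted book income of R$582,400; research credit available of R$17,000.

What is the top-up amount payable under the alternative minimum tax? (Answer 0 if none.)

Mainline income levy:
  R$247,000 × 9% = R$22,230
  R$103,100 × 13% = R$13,403
  → R$35,633
  Less research credit R$17,000 → R$18,633

Alternative minimum tax:
  Base (adjusted book income): R$582,400
  Less exemption R$106,000 → base R$476,400
  R$476,400 × 17% = R$80,988

Excess of alternative minimum tax over mainline income levy: R$80,988 − R$18,633 = R$62,355.

R$62,355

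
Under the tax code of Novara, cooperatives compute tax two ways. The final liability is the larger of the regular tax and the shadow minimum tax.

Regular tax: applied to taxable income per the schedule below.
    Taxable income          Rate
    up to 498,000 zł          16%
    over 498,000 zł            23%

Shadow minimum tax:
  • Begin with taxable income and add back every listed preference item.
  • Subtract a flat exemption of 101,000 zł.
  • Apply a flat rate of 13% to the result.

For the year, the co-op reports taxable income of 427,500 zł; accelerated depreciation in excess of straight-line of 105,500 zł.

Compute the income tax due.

Shadow minimum tax:
  Adjusted income: 427,500 zł + 105,500 zł = 533,000 zł
  Less exemption 101,000 zł → base 432,000 zł
  432,000 zł × 13% = 56,160 zł

Regular tax:
  427,500 zł × 16% = 68,400 zł

68,400 zł > 56,160 zł, so the regular tax governs.

68,400 zł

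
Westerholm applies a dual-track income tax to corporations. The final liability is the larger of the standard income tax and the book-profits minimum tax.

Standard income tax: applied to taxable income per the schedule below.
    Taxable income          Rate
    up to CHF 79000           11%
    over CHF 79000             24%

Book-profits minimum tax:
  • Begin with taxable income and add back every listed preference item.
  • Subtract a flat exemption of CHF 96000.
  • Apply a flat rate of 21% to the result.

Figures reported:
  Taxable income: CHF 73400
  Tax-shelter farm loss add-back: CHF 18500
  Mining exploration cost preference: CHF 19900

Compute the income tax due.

CHF 8074

Book-profits minimum tax:
  Adjusted income: CHF 73400 + CHF 18500 + CHF 19900 = CHF 111800
  Less exemption CHF 96000 → base CHF 15800
  CHF 15800 × 21% = CHF 3318

Standard income tax:
  CHF 73400 × 11% = CHF 8074

CHF 8074 > CHF 3318, so the standard income tax governs.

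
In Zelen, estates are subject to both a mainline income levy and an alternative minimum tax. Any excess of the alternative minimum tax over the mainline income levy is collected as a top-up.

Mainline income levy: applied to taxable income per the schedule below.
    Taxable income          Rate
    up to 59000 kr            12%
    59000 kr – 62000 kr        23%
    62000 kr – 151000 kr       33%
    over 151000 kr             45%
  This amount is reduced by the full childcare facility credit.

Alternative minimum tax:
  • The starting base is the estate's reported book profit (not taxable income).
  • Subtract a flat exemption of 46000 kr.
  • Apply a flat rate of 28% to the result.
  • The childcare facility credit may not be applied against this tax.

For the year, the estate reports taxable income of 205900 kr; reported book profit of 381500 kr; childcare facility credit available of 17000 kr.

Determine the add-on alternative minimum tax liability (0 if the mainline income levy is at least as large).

49095 kr

Mainline income levy:
  59000 kr × 12% = 7080 kr
  3000 kr × 23% = 690 kr
  89000 kr × 33% = 29370 kr
  54900 kr × 45% = 24705 kr
  → 61845 kr
  Less childcare facility credit 17000 kr → 44845 kr

Alternative minimum tax:
  Base (reported book profit): 381500 kr
  Less exemption 46000 kr → base 335500 kr
  335500 kr × 28% = 93940 kr

Excess of alternative minimum tax over mainline income levy: 93940 kr − 44845 kr = 49095 kr.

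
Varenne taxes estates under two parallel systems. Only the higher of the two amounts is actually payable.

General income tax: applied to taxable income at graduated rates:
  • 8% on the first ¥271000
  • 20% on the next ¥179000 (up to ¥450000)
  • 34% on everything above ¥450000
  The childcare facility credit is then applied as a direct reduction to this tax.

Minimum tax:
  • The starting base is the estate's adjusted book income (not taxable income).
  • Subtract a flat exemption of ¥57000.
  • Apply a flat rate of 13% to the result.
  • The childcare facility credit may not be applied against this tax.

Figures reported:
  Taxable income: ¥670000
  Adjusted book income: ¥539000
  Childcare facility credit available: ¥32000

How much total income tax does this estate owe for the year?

¥100280

General income tax:
  ¥271000 × 8% = ¥21680
  ¥179000 × 20% = ¥35800
  ¥220000 × 34% = ¥74800
  → ¥132280
  Less childcare facility credit ¥32000 → ¥100280

Minimum tax:
  Base (adjusted book income): ¥539000
  Less exemption ¥57000 → base ¥482000
  ¥482000 × 13% = ¥62660

¥100280 > ¥62660, so the general income tax governs.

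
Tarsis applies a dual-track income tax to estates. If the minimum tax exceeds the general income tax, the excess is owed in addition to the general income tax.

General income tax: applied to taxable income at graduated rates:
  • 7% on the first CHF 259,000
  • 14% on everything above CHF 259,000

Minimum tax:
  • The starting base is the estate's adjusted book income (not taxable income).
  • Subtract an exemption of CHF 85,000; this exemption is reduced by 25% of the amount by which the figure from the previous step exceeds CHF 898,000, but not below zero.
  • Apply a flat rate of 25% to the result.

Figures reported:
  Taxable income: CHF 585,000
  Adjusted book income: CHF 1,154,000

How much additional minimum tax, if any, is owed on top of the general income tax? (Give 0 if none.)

CHF 219,480

Minimum tax:
  Base (adjusted book income): CHF 1,154,000
  Exemption: CHF 85,000 − 25% × (CHF 1,154,000 − CHF 898,000) = CHF 85,000 − CHF 64,000 = CHF 21,000
  Base: CHF 1,154,000 − CHF 21,000 = CHF 1,133,000
  CHF 1,133,000 × 25% = CHF 283,250

General income tax:
  CHF 259,000 × 7% = CHF 18,130
  CHF 326,000 × 14% = CHF 45,640
  → CHF 63,770

Excess of minimum tax over general income tax: CHF 283,250 − CHF 63,770 = CHF 219,480.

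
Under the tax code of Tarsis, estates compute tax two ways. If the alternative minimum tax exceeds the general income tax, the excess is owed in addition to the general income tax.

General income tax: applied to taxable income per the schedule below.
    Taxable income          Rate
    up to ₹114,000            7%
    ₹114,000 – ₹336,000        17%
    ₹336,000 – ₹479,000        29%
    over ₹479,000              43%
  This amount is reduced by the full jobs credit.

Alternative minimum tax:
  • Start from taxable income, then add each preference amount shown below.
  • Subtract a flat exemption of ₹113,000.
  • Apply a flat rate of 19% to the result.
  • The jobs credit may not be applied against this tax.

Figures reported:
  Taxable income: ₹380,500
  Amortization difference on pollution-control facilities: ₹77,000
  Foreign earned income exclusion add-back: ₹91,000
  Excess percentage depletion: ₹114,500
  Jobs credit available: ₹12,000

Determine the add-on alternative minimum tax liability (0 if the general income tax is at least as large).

₹57,875

Alternative minimum tax:
  Adjusted income: ₹380,500 + ₹77,000 + ₹91,000 + ₹114,500 = ₹663,000
  Less exemption ₹113,000 → base ₹550,000
  ₹550,000 × 19% = ₹104,500

General income tax:
  ₹114,000 × 7% = ₹7,980
  ₹222,000 × 17% = ₹37,740
  ₹44,500 × 29% = ₹12,905
  → ₹58,625
  Less jobs credit ₹12,000 → ₹46,625

Excess of alternative minimum tax over general income tax: ₹104,500 − ₹46,625 = ₹57,875.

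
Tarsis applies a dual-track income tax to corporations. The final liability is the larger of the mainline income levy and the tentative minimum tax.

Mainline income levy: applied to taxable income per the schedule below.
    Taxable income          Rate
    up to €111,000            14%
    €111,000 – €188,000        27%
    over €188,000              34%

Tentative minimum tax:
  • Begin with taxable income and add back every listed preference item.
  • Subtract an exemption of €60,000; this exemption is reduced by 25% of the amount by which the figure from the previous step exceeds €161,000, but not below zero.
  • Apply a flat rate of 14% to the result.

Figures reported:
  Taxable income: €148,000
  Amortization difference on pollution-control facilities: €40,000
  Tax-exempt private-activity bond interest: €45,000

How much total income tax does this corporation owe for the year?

Mainline income levy:
  €111,000 × 14% = €15,540
  €37,000 × 27% = €9,990
  → €25,530

Tentative minimum tax:
  Adjusted income: €148,000 + €40,000 + €45,000 = €233,000
  Exemption: €60,000 − 25% × (€233,000 − €161,000) = €60,000 − €18,000 = €42,000
  Base: €233,000 − €42,000 = €191,000
  €191,000 × 14% = €26,740

€26,740 > €25,530, so the tentative minimum tax is the binding amount.

€26,740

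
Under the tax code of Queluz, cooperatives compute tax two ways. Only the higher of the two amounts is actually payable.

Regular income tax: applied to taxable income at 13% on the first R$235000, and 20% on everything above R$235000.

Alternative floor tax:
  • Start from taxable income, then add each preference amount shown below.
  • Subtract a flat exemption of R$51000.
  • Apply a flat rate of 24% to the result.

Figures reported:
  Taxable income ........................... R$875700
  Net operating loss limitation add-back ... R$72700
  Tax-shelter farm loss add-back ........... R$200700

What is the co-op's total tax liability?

R$263544

Alternative floor tax:
  Adjusted income: R$875700 + R$72700 + R$200700 = R$1149100
  Less exemption R$51000 → base R$1098100
  R$1098100 × 24% = R$263544

Regular income tax:
  R$235000 × 13% = R$30550
  R$640700 × 20% = R$128140
  → R$158690

R$263544 > R$158690, so the alternative floor tax is the binding amount.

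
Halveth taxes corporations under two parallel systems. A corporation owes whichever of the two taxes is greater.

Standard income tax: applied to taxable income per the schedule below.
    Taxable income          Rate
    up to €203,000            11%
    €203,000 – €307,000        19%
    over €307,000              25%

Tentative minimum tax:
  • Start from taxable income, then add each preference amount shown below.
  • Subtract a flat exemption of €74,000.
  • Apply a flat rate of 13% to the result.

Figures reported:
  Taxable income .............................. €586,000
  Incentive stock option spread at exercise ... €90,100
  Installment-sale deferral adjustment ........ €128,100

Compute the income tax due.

Standard income tax:
  €203,000 × 11% = €22,330
  €104,000 × 19% = €19,760
  €279,000 × 25% = €69,750
  → €111,840

Tentative minimum tax:
  Adjusted income: €586,000 + €90,100 + €128,100 = €804,200
  Less exemption €74,000 → base €730,200
  €730,200 × 13% = €94,926

€111,840 > €94,926, so the standard income tax governs.

€111,840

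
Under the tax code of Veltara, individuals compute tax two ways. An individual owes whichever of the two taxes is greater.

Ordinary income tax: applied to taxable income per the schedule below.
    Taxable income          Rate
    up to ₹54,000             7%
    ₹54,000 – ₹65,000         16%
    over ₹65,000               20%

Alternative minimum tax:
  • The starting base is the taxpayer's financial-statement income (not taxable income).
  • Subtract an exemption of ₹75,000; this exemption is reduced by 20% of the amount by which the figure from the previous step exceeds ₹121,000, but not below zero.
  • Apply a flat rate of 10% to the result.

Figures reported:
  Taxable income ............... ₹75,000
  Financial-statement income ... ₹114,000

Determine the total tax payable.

Ordinary income tax:
  ₹54,000 × 7% = ₹3,780
  ₹11,000 × 16% = ₹1,760
  ₹10,000 × 20% = ₹2,000
  → ₹7,540

Alternative minimum tax:
  Base (financial-statement income): ₹114,000
  Exemption: ₹114,000 ≤ ₹121,000, so full ₹75,000 applies
  Base: ₹114,000 − ₹75,000 = ₹39,000
  ₹39,000 × 10% = ₹3,900

₹7,540 > ₹3,900, so the ordinary income tax governs.

₹7,540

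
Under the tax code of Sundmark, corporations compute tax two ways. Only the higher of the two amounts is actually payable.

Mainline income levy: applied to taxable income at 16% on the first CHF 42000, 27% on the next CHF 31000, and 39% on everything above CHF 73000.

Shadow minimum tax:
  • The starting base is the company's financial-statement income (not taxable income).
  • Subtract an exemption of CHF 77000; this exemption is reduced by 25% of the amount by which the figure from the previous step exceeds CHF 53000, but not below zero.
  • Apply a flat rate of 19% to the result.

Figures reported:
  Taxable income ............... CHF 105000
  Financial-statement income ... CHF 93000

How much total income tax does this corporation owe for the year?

Mainline income levy:
  CHF 42000 × 16% = CHF 6720
  CHF 31000 × 27% = CHF 8370
  CHF 32000 × 39% = CHF 12480
  → CHF 27570

Shadow minimum tax:
  Base (financial-statement income): CHF 93000
  Exemption: CHF 77000 − 25% × (CHF 93000 − CHF 53000) = CHF 77000 − CHF 10000 = CHF 67000
  Base: CHF 93000 − CHF 67000 = CHF 26000
  CHF 26000 × 19% = CHF 4940

CHF 27570 > CHF 4940, so the mainline income levy governs.

CHF 27570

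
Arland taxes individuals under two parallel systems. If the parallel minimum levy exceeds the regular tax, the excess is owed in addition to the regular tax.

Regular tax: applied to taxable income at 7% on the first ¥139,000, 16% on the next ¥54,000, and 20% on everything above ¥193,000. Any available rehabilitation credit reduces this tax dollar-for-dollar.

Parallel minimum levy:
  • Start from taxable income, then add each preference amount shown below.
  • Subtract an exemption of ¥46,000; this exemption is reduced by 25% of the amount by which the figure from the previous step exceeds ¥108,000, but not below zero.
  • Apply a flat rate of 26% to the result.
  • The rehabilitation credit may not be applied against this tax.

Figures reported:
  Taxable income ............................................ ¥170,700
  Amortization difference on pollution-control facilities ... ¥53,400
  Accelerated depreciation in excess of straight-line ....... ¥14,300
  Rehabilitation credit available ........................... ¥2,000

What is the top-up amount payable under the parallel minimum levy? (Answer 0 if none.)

Parallel minimum levy:
  Adjusted income: ¥170,700 + ¥53,400 + ¥14,300 = ¥238,400
  Exemption: ¥46,000 − 25% × (¥238,400 − ¥108,000) = ¥46,000 − ¥32,600 = ¥13,400
  Base: ¥238,400 − ¥13,400 = ¥225,000
  ¥225,000 × 26% = ¥58,500

Regular tax:
  ¥139,000 × 7% = ¥9,730
  ¥31,700 × 16% = ¥5,072
  → ¥14,802
  Less rehabilitation credit ¥2,000 → ¥12,802

Excess of parallel minimum levy over regular tax: ¥58,500 − ¥12,802 = ¥45,698.

¥45,698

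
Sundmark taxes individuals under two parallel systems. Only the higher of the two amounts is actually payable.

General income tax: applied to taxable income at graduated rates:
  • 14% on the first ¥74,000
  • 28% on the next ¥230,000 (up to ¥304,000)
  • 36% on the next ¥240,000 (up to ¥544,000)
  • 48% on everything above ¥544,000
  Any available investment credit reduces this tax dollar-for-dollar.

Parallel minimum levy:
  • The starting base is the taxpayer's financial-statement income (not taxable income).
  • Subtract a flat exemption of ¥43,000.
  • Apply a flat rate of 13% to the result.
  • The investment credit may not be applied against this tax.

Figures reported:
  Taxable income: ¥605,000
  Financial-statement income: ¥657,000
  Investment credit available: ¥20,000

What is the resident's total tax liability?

¥170,440

Parallel minimum levy:
  Base (financial-statement income): ¥657,000
  Less exemption ¥43,000 → base ¥614,000
  ¥614,000 × 13% = ¥79,820

General income tax:
  ¥74,000 × 14% = ¥10,360
  ¥230,000 × 28% = ¥64,400
  ¥240,000 × 36% = ¥86,400
  ¥61,000 × 48% = ¥29,280
  → ¥190,440
  Less investment credit ¥20,000 → ¥170,440

¥170,440 > ¥79,820, so the general income tax governs.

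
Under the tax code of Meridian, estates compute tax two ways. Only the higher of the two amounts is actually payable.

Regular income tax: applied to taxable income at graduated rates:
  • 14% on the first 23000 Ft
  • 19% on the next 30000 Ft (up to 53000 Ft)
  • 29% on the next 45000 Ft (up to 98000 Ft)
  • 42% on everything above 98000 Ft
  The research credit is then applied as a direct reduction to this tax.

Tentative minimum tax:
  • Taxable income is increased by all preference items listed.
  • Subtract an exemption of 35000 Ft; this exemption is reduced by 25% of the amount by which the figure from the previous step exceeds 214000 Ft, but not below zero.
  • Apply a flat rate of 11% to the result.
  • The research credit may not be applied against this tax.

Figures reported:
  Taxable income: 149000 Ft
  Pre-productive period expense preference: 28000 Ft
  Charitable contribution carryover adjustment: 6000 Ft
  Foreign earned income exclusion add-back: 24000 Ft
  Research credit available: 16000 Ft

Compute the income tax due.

27390 Ft

Tentative minimum tax:
  Adjusted income: 149000 Ft + 28000 Ft + 6000 Ft + 24000 Ft = 207000 Ft
  Exemption: 207000 Ft ≤ 214000 Ft, so full 35000 Ft applies
  Base: 207000 Ft − 35000 Ft = 172000 Ft
  172000 Ft × 11% = 18920 Ft

Regular income tax:
  23000 Ft × 14% = 3220 Ft
  30000 Ft × 19% = 5700 Ft
  45000 Ft × 29% = 13050 Ft
  51000 Ft × 42% = 21420 Ft
  → 43390 Ft
  Less research credit 16000 Ft → 27390 Ft

27390 Ft > 18920 Ft, so the regular income tax governs.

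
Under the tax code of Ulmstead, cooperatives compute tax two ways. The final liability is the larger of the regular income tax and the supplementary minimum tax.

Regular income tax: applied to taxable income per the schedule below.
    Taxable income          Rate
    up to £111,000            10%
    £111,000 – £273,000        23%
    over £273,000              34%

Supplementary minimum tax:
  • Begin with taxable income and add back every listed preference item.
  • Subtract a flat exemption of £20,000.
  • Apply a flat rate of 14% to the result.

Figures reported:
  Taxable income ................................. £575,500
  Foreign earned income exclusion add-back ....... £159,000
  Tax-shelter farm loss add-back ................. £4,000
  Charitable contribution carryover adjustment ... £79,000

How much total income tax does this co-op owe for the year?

£151,210

Regular income tax:
  £111,000 × 10% = £11,100
  £162,000 × 23% = £37,260
  £302,500 × 34% = £102,850
  → £151,210

Supplementary minimum tax:
  Adjusted income: £575,500 + £159,000 + £4,000 + £79,000 = £817,500
  Less exemption £20,000 → base £797,500
  £797,500 × 14% = £111,650

£151,210 > £111,650, so the regular income tax governs.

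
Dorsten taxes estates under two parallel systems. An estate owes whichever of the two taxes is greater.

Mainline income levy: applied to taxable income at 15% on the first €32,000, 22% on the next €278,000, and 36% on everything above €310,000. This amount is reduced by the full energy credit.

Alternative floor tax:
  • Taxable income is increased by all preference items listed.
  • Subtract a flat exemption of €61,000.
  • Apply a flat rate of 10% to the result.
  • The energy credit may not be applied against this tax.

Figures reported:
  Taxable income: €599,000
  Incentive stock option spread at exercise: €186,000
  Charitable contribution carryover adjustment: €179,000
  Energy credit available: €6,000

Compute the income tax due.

Alternative floor tax:
  Adjusted income: €599,000 + €186,000 + €179,000 = €964,000
  Less exemption €61,000 → base €903,000
  €903,000 × 10% = €90,300

Mainline income levy:
  €32,000 × 15% = €4,800
  €278,000 × 22% = €61,160
  €289,000 × 36% = €104,040
  → €170,000
  Less energy credit €6,000 → €164,000

€164,000 > €90,300, so the mainline income levy governs.

€164,000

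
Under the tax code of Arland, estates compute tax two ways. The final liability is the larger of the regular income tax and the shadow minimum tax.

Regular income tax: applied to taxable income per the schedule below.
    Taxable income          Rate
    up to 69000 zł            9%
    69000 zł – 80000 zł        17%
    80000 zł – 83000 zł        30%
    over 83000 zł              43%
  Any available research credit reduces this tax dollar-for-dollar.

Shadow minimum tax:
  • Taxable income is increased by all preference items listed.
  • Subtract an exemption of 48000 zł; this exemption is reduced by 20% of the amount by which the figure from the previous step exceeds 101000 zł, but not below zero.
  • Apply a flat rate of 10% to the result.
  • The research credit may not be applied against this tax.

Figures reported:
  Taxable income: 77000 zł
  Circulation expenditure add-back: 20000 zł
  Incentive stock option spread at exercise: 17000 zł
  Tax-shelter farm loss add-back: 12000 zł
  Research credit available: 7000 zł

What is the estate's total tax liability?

8300 zł

Regular income tax:
  69000 zł × 9% = 6210 zł
  8000 zł × 17% = 1360 zł
  → 7570 zł
  Less research credit 7000 zł → 570 zł

Shadow minimum tax:
  Adjusted income: 77000 zł + 20000 zł + 17000 zł + 12000 zł = 126000 zł
  Exemption: 48000 zł − 20% × (126000 zł − 101000 zł) = 48000 zł − 5000 zł = 43000 zł
  Base: 126000 zł − 43000 zł = 83000 zł
  83000 zł × 10% = 8300 zł

8300 zł > 570 zł, so the shadow minimum tax is the binding amount.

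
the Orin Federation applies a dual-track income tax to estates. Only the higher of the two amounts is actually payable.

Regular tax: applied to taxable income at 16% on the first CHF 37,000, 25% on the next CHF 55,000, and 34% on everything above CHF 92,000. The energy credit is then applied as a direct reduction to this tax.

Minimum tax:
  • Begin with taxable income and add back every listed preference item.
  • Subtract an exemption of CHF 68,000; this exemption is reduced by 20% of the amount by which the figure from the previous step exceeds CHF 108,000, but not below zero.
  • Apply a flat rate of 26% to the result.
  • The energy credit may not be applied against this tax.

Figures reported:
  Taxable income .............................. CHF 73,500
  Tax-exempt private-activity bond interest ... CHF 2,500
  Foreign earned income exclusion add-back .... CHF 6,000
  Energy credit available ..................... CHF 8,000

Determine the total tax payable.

Minimum tax:
  Adjusted income: CHF 73,500 + CHF 2,500 + CHF 6,000 = CHF 82,000
  Exemption: CHF 82,000 ≤ CHF 108,000, so full CHF 68,000 applies
  Base: CHF 82,000 − CHF 68,000 = CHF 14,000
  CHF 14,000 × 26% = CHF 3,640

Regular tax:
  CHF 37,000 × 16% = CHF 5,920
  CHF 36,500 × 25% = CHF 9,125
  → CHF 15,045
  Less energy credit CHF 8,000 → CHF 7,045

CHF 7,045 > CHF 3,640, so the regular tax governs.

CHF 7,045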